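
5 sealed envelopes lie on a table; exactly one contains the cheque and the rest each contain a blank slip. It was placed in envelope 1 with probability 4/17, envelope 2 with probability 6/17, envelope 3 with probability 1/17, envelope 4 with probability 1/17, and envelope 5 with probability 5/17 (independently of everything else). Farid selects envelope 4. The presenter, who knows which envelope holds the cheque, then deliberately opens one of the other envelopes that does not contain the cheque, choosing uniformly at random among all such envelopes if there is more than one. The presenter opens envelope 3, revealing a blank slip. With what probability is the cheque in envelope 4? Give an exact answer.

1/21

Consider each possible location of the cheque in turn.
If it is in envelope 1 (prior 4/17): the presenter has 3 equally likely choices, so probability 1/3; weight (4/17)·(1/3) = 4/51.
If it is in envelope 2 (prior 6/17): the presenter has 3 equally likely choices, so probability 1/3; weight (6/17)·(1/3) = 2/17.
If it is in envelope 3 (prior 1/17): the presenter opened envelope 3, so this case is ruled out; weight (1/17)·0 = 0.
If it is in envelope 4 (prior 1/17): the presenter has 4 equally likely choices, so probability 1/4; weight (1/17)·(1/4) = 1/68.
If it is in envelope 5 (prior 5/17): the presenter has 3 equally likely choices, so probability 1/3; weight (5/17)·(1/3) = 5/51.
The weights sum to 21/68.
So P(the cheque in envelope 4 | the presenter opened envelope 3) = (1/68) / (21/68) = 1/21.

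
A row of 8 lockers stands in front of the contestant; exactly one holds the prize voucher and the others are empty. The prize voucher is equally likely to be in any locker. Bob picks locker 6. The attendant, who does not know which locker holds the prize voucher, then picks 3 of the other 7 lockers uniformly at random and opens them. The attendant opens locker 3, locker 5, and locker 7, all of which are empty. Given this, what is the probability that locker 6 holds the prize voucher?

Because the attendant chose which lockers to open without knowing where the prize voucher is, the choice is independent of the prize location. Learning that none of the 3 opened lockers holds the prize voucher simply rules out those 3 locations and leaves the remaining 5 lockers still equally likely by symmetry.
So P(the prize voucher in locker 6) = 1/5.

1/5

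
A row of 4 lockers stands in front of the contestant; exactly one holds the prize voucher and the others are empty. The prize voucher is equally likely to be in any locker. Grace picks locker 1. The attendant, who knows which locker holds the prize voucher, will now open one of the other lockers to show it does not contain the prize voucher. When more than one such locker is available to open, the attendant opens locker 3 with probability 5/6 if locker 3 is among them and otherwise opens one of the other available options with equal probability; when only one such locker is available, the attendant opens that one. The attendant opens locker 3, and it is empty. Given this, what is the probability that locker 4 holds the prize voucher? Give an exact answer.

1/3

Consider each possible location of the prize voucher in turn.
If it is in any of lockers 1, 2, and 4 (prior 1/4 each): locker 3 is available, opened with probability 5/6; weight (1/4)·(5/6) = 5/24 each.
If it is in locker 3 (prior 1/4): the attendant opened locker 3, so this case is ruled out; weight (1/4)·0 = 0.
The weights sum to 5/8.
So P(the prize voucher in locker 4 | the attendant opened locker 3) = (5/24) / (5/8) = 1/3.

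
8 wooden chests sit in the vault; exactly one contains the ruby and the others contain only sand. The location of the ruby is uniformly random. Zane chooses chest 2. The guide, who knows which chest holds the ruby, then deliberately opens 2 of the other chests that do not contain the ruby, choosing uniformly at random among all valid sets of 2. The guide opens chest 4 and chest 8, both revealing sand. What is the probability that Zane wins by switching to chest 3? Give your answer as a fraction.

Condition on the true location of the ruby.
If it is in any of chests 1, 3, 5, 6, and 7 (prior 1/8 each): the guide has 15 equally likely choices, so probability 1/15; weight (1/8)·(1/15) = 1/120 each.
If it is in chest 2 (prior 1/8): the guide has 21 equally likely choices, so probability 1/21; weight (1/8)·(1/21) = 1/168.
If it is in either of chests 4 and 8 (prior 1/8 each): that chest was opened and seen not to hold the prize — ruled out; weight (1/8)·0 = 0 each.
The weights sum to 1/21.
So P(the ruby in chest 3 | the guide opened chest 4 and chest 8) = (1/120) / (1/21) = 7/40.

7/40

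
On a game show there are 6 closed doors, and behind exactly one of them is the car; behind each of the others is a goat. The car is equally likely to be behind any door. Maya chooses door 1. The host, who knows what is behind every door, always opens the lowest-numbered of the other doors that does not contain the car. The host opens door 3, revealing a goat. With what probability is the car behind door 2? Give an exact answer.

1

Consider each possible location of the car in turn.
If it is behind any of doors 1, 4, 5, and 6 (prior 1/6 each): the host would have opened door 2 instead, probability 0; weight (1/6)·0 = 0 each.
If it is behind door 2 (prior 1/6): door 3 is the lowest-numbered option available, probability 1; weight (1/6)·1 = 1/6.
If it is behind door 3 (prior 1/6): the host opened door 3, so this case is ruled out; weight (1/6)·0 = 0.
The weights sum to 1/6.
So P(the car behind door 2 | the host opened door 3) = (1/6) / (1/6) = 1.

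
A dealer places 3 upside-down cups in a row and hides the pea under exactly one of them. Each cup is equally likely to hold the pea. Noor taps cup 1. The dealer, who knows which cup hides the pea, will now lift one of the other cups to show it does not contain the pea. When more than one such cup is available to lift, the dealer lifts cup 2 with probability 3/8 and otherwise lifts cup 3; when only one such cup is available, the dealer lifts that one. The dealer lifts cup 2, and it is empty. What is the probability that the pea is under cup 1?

3/11

Condition on the true location of the pea.
If it is under cup 1 (prior 1/3): cup 2 is available, opened with probability 3/8; weight (1/3)·(3/8) = 1/8.
If it is under cup 2 (prior 1/3): the dealer opened cup 2, so this case is ruled out; weight (1/3)·0 = 0.
If it is under cup 3 (prior 1/3): only cup 2 is available, probability 1; weight (1/3)·1 = 1/3.
The weights sum to 11/24.
So P(the pea under cup 1 | the dealer opened cup 2) = (1/8) / (11/24) = 3/11.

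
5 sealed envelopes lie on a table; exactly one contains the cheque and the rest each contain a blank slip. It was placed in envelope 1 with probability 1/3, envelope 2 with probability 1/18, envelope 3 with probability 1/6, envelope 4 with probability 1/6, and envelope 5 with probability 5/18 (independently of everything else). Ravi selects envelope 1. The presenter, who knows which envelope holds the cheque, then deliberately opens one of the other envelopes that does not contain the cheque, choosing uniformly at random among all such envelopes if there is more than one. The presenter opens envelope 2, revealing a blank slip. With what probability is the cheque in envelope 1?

9/31

Consider each possible location of the cheque in turn.
If it is in envelope 1 (prior 1/3): the presenter has 4 equally likely choices, so probability 1/4; weight (1/3)·(1/4) = 1/12.
If it is in envelope 2 (prior 1/18): the presenter opened envelope 2, so this case is ruled out; weight (1/18)·0 = 0.
If it is in either of envelopes 3 and 4 (prior 1/6 each): the presenter has 3 equally likely choices, so probability 1/3; weight (1/6)·(1/3) = 1/18 each.
If it is in envelope 5 (prior 5/18): the presenter has 3 equally likely choices, so probability 1/3; weight (5/18)·(1/3) = 5/54.
The weights sum to 31/108.
So P(the cheque in envelope 1 | the presenter opened envelope 2) = (1/12) / (31/108) = 9/31.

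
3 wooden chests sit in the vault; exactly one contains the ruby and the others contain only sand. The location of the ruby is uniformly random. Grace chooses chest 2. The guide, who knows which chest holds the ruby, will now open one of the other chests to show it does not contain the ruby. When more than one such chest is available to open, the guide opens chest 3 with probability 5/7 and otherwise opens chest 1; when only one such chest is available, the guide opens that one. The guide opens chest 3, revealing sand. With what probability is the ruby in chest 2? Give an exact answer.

5/12

Apply Bayes' rule, conditioning on where the ruby actually is.
If it is in chest 1 (prior 1/3): only chest 3 is available, probability 1; weight (1/3)·1 = 1/3.
If it is in chest 2 (prior 1/3): chest 3 is available, opened with probability 5/7; weight (1/3)·(5/7) = 5/21.
If it is in chest 3 (prior 1/3): the guide opened chest 3, so this case is ruled out; weight (1/3)·0 = 0.
The weights sum to 4/7.
So P(the ruby in chest 2 | the guide opened chest 3) = (5/21) / (4/7) = 5/12.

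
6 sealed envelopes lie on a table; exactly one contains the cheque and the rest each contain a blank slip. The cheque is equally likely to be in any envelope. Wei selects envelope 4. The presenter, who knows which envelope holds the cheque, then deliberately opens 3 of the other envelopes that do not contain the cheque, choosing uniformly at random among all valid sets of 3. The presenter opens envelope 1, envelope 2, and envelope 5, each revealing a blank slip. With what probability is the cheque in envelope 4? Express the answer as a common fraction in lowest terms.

1/6

Apply Bayes' rule, conditioning on where the cheque actually is.
If it is in any of envelopes 1, 2, and 5 (prior 1/6 each): that envelope was opened and seen not to hold the prize — ruled out; weight (1/6)·0 = 0 each.
If it is in either of envelopes 3 and 6 (prior 1/6 each): the presenter has 4 equally likely choices, so probability 1/4; weight (1/6)·(1/4) = 1/24 each.
If it is in envelope 4 (prior 1/6): the presenter has 10 equally likely choices, so probability 1/10; weight (1/6)·(1/10) = 1/60.
The weights sum to 1/10.
So P(the cheque in envelope 4 | the presenter opened envelope 1, envelope 2, and envelope 5) = (1/60) / (1/10) = 1/6.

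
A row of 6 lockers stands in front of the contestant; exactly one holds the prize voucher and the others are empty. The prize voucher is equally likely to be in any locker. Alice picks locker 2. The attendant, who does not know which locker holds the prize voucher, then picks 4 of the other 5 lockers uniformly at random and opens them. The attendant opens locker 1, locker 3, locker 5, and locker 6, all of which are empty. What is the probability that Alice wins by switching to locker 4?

Because the attendant chose which lockers to open without knowing where the prize voucher is, the choice is independent of the prize location. Learning that none of the 4 opened lockers holds the prize voucher simply rules out those 4 locations and leaves the remaining 2 lockers still equally likely by symmetry.
So P(the prize voucher in locker 4) = 1/2.

1/2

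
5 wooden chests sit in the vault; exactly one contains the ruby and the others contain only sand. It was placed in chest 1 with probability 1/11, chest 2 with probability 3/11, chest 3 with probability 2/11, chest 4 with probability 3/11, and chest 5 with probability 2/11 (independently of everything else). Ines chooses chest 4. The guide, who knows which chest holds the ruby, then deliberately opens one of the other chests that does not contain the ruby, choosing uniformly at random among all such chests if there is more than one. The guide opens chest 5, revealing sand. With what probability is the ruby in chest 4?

Condition on the true location of the ruby.
If it is in chest 1 (prior 1/11): the guide has 3 equally likely choices, so probability 1/3; weight (1/11)·(1/3) = 1/33.
If it is in chest 2 (prior 3/11): the guide has 3 equally likely choices, so probability 1/3; weight (3/11)·(1/3) = 1/11.
If it is in chest 3 (prior 2/11): the guide has 3 equally likely choices, so probability 1/3; weight (2/11)·(1/3) = 2/33.
If it is in chest 4 (prior 3/11): the guide has 4 equally likely choices, so probability 1/4; weight (3/11)·(1/4) = 3/44.
If it is in chest 5 (prior 2/11): the guide opened chest 5, so this case is ruled out; weight (2/11)·0 = 0.
The weights sum to 1/4.
So P(the ruby in chest 4 | the guide opened chest 5) = (3/44) / (1/4) = 3/11.

3/11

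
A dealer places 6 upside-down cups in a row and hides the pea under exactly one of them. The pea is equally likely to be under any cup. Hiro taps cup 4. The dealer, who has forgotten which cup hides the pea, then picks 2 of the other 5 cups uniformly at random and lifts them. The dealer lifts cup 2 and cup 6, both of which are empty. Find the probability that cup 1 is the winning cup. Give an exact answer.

Because the dealer chose which cups to lift without knowing where the pea is, the choice is independent of the prize location. Learning that none of the 2 opened cups holds the pea simply rules out those 2 locations and leaves the remaining 4 cups still equally likely by symmetry.
So P(the pea under cup 1) = 1/4.

1/4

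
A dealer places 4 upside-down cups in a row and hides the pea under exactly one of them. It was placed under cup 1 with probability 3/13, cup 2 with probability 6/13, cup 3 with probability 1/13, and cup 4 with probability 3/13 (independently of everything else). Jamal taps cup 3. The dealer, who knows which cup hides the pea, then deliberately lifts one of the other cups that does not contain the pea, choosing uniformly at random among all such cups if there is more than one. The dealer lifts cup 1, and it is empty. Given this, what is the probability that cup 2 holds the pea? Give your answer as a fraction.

18/29

Apply Bayes' rule, conditioning on where the pea actually is.
If it is under cup 1 (prior 3/13): the dealer opened cup 1, so this case is ruled out; weight (3/13)·0 = 0.
If it is under cup 2 (prior 6/13): the dealer has 2 equally likely choices, so probability 1/2; weight (6/13)·(1/2) = 3/13.
If it is under cup 3 (prior 1/13): the dealer has 3 equally likely choices, so probability 1/3; weight (1/13)·(1/3) = 1/39.
If it is under cup 4 (prior 3/13): the dealer has 2 equally likely choices, so probability 1/2; weight (3/13)·(1/2) = 3/26.
The weights sum to 29/78.
So P(the pea under cup 2 | the dealer opened cup 1) = (3/13) / (29/78) = 18/29.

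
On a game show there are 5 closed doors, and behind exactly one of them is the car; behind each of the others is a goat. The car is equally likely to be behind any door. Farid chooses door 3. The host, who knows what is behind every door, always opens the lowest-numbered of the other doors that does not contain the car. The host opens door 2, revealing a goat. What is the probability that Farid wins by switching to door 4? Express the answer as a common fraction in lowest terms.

0

Consider each possible location of the car in turn.
If it is behind door 1 (prior 1/5): door 2 is the lowest-numbered option available, probability 1; weight (1/5)·1 = 1/5.
If it is behind door 2 (prior 1/5): the host opened door 2, so this case is ruled out; weight (1/5)·0 = 0.
If it is behind any of doors 3, 4, and 5 (prior 1/5 each): the host would have opened door 1 instead, probability 0; weight (1/5)·0 = 0 each.
The weights sum to 1/5.
So P(the car behind door 4 | the host opened door 2) = 0 / (1/5) = 0.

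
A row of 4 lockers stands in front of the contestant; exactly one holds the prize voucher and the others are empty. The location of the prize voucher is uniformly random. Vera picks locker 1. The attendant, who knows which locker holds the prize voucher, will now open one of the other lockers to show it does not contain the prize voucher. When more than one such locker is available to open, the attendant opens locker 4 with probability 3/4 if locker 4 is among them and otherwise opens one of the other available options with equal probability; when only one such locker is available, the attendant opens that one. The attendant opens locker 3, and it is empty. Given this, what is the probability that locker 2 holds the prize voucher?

2/7

Apply Bayes' rule, conditioning on where the prize voucher actually is.
If it is in locker 1 (prior 1/4): locker 4 is available but not opened; locker 3 gets probability (1 − 3/4)/2 = 1/8; weight (1/4)·(1/8) = 1/32.
If it is in locker 2 (prior 1/4): locker 4 is available but not opened, probability 1/4; weight (1/4)·(1/4) = 1/16.
If it is in locker 3 (prior 1/4): the attendant opened locker 3, so this case is ruled out; weight (1/4)·0 = 0.
If it is in locker 4 (prior 1/4): locker 4 holds the prize so is unavailable; the attendant chooses uniformly among the 2 others, probability 1/2; weight (1/4)·(1/2) = 1/8.
The weights sum to 7/32.
So P(the prize voucher in locker 2 | the attendant opened locker 3) = (1/16) / (7/32) = 2/7.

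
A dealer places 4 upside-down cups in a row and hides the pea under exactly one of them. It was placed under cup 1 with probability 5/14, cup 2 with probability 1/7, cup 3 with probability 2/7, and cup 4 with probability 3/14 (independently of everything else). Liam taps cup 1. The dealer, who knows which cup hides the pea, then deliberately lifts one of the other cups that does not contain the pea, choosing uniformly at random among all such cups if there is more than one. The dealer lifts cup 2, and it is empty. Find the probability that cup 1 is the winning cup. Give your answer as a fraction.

Consider each possible location of the pea in turn.
If it is under cup 1 (prior 5/14): the dealer has 3 equally likely choices, so probability 1/3; weight (5/14)·(1/3) = 5/42.
If it is under cup 2 (prior 1/7): the dealer opened cup 2, so this case is ruled out; weight (1/7)·0 = 0.
If it is under cup 3 (prior 2/7): the dealer has 2 equally likely choices, so probability 1/2; weight (2/7)·(1/2) = 1/7.
If it is under cup 4 (prior 3/14): the dealer has 2 equally likely choices, so probability 1/2; weight (3/14)·(1/2) = 3/28.
The weights sum to 31/84.
So P(the pea under cup 1 | the dealer opened cup 2) = (5/42) / (31/84) = 10/31.

10/31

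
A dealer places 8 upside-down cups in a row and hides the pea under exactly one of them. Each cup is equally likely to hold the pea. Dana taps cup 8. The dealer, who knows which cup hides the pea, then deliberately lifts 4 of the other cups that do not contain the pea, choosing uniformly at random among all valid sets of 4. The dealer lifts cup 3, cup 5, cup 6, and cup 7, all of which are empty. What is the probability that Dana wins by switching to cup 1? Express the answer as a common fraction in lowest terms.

7/24

Condition on the true location of the pea.
If it is under any of cups 1, 2, and 4 (prior 1/8 each): the dealer has 15 equally likely choices, so probability 1/15; weight (1/8)·(1/15) = 1/120 each.
If it is under any of cups 3, 5, 6, and 7 (prior 1/8 each): that cup was opened and seen not to hold the prize — ruled out; weight (1/8)·0 = 0 each.
If it is under cup 8 (prior 1/8): the dealer has 35 equally likely choices, so probability 1/35; weight (1/8)·(1/35) = 1/280.
The weights sum to 1/35.
So P(the pea under cup 1 | the dealer opened cup 3, cup 5, cup 6, and cup 7) = (1/120) / (1/35) = 7/24.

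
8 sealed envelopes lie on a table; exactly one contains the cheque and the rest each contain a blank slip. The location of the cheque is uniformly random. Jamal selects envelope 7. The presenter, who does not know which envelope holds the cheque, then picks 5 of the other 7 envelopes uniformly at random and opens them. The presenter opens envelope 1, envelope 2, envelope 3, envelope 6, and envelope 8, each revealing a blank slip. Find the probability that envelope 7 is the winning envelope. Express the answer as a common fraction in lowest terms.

Condition on the true location of the cheque.
If it is in any of envelopes 1, 2, 3, 6, and 8 (prior 1/8 each): that envelope was opened and seen not to hold the prize — ruled out; weight (1/8)·0 = 0 each.
If it is in any of envelopes 4, 5, and 7 (prior 1/8 each): the presenter picks exactly this set with probability 1/21 regardless, and none is the prize; weight (1/8)·(1/21) = 1/168 each.
The weights sum to 1/56.
So P(the cheque in envelope 7 | the presenter opened envelope 1, envelope 2, envelope 3, envelope 6, and envelope 8) = (1/168) / (1/56) = 1/3.

1/3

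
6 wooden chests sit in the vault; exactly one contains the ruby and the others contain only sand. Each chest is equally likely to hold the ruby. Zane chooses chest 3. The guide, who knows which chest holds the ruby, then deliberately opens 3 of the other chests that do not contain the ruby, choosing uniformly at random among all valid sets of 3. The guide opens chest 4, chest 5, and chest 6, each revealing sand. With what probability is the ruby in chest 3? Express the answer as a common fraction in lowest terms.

Apply Bayes' rule, conditioning on where the ruby actually is.
If it is in either of chests 1 and 2 (prior 1/6 each): the guide has 4 equally likely choices, so probability 1/4; weight (1/6)·(1/4) = 1/24 each.
If it is in chest 3 (prior 1/6): the guide has 10 equally likely choices, so probability 1/10; weight (1/6)·(1/10) = 1/60.
If it is in any of chests 4, 5, and 6 (prior 1/6 each): that chest was opened and seen not to hold the prize — ruled out; weight (1/6)·0 = 0 each.
The weights sum to 1/10.
So P(the ruby in chest 3 | the guide opened chest 4, chest 5, and chest 6) = (1/60) / (1/10) = 1/6.

1/6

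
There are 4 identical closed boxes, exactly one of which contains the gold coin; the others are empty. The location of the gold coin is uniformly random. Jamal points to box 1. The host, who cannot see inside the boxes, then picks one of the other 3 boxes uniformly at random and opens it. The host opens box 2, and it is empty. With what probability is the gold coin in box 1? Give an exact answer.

1/3

Condition on the true location of the gold coin.
If it is in any of boxes 1, 3, and 4 (prior 1/4 each): the host picks box 2 with probability 1/3 regardless, and it is not the prize; weight (1/4)·(1/3) = 1/12 each.
If it is in box 2 (prior 1/4): the host opened box 2, so this case is ruled out; weight (1/4)·0 = 0.
The weights sum to 1/4.
So P(the gold coin in box 1 | the host opened box 2) = (1/12) / (1/4) = 1/3.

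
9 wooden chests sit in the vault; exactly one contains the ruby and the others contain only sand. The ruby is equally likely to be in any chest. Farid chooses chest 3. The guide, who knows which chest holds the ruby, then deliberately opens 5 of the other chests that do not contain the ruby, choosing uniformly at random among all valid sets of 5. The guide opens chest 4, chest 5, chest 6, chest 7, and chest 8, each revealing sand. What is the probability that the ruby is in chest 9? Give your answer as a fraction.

Condition on the true location of the ruby.
If it is in any of chests 1, 2, and 9 (prior 1/9 each): the guide has 21 equally likely choices, so probability 1/21; weight (1/9)·(1/21) = 1/189 each.
If it is in chest 3 (prior 1/9): the guide has 56 equally likely choices, so probability 1/56; weight (1/9)·(1/56) = 1/504.
If it is in any of chests 4, 5, 6, 7, and 8 (prior 1/9 each): that chest was opened and seen not to hold the prize — ruled out; weight (1/9)·0 = 0 each.
The weights sum to 1/56.
So P(the ruby in chest 9 | the guide opened chest 4, chest 5, chest 6, chest 7, and chest 8) = (1/189) / (1/56) = 8/27.

8/27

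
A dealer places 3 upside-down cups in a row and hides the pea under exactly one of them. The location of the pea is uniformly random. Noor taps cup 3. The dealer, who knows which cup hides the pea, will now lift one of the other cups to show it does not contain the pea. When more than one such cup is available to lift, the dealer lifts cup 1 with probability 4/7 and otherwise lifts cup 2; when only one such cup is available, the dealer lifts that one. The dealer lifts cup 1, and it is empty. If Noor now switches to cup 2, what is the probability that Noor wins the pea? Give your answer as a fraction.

Apply Bayes' rule, conditioning on where the pea actually is.
If it is under cup 1 (prior 1/3): the dealer opened cup 1, so this case is ruled out; weight (1/3)·0 = 0.
If it is under cup 2 (prior 1/3): only cup 1 is available, probability 1; weight (1/3)·1 = 1/3.
If it is under cup 3 (prior 1/3): cup 1 is available, opened with probability 4/7; weight (1/3)·(4/7) = 4/21.
The weights sum to 11/21.
So P(the pea under cup 2 | the dealer opened cup 1) = (1/3) / (11/21) = 7/11.

7/11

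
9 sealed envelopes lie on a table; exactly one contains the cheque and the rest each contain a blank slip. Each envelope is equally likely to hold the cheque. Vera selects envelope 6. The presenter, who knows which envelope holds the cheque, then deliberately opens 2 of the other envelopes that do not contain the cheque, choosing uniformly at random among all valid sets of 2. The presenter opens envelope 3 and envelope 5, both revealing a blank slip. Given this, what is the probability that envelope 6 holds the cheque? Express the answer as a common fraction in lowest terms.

Apply Bayes' rule, conditioning on where the cheque actually is.
If it is in any of envelopes 1, 2, 4, 7, 8, and 9 (prior 1/9 each): the presenter has 21 equally likely choices, so probability 1/21; weight (1/9)·(1/21) = 1/189 each.
If it is in either of envelopes 3 and 5 (prior 1/9 each): that envelope was opened and seen not to hold the prize — ruled out; weight (1/9)·0 = 0 each.
If it is in envelope 6 (prior 1/9): the presenter has 28 equally likely choices, so probability 1/28; weight (1/9)·(1/28) = 1/252.
The weights sum to 1/28.
So P(the cheque in envelope 6 | the presenter opened envelope 3 and envelope 5) = (1/252) / (1/28) = 1/9.

1/9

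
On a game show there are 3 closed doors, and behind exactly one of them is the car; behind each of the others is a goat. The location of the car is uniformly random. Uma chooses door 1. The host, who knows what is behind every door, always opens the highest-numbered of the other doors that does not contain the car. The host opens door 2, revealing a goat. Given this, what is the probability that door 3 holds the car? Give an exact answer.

Consider each possible location of the car in turn.
If it is behind door 1 (prior 1/3): the host would have opened door 3 instead, probability 0; weight (1/3)·0 = 0.
If it is behind door 2 (prior 1/3): the host opened door 2, so this case is ruled out; weight (1/3)·0 = 0.
If it is behind door 3 (prior 1/3): door 2 is the highest-numbered option available, probability 1; weight (1/3)·1 = 1/3.
The weights sum to 1/3.
So P(the car behind door 3 | the host opened door 2) = (1/3) / (1/3) = 1.

1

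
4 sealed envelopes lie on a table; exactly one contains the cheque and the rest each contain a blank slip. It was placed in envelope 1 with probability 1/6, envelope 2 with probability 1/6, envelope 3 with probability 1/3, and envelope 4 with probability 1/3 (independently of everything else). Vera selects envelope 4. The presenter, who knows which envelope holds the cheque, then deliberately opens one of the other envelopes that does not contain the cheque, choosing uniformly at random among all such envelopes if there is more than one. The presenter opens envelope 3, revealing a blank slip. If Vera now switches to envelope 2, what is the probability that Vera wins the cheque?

3/10

Apply Bayes' rule, conditioning on where the cheque actually is.
If it is in either of envelopes 1 and 2 (prior 1/6 each): the presenter has 2 equally likely choices, so probability 1/2; weight (1/6)·(1/2) = 1/12 each.
If it is in envelope 3 (prior 1/3): the presenter opened envelope 3, so this case is ruled out; weight (1/3)·0 = 0.
If it is in envelope 4 (prior 1/3): the presenter has 3 equally likely choices, so probability 1/3; weight (1/3)·(1/3) = 1/9.
The weights sum to 5/18.
So P(the cheque in envelope 2 | the presenter opened envelope 3) = (1/12) / (5/18) = 3/10.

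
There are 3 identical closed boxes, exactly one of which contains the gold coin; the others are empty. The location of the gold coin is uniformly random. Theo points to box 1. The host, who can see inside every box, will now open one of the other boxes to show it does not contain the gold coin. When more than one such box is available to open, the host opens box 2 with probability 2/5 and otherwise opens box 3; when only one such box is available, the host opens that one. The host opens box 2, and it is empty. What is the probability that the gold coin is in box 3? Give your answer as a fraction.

5/7

Apply Bayes' rule, conditioning on where the gold coin actually is.
If it is in box 1 (prior 1/3): box 2 is available, opened with probability 2/5; weight (1/3)·(2/5) = 2/15.
If it is in box 2 (prior 1/3): the host opened box 2, so this case is ruled out; weight (1/3)·0 = 0.
If it is in box 3 (prior 1/3): only box 2 is available, probability 1; weight (1/3)·1 = 1/3.
The weights sum to 7/15.
So P(the gold coin in box 3 | the host opened box 2) = (1/3) / (7/15) = 5/7.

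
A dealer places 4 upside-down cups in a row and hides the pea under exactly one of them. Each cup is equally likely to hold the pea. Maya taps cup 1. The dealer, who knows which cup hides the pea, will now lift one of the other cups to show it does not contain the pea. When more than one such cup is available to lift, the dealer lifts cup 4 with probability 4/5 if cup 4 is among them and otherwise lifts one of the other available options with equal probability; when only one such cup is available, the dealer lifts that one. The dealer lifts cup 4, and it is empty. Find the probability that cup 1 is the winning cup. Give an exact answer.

Consider each possible location of the pea in turn.
If it is under any of cups 1, 2, and 3 (prior 1/4 each): cup 4 is available, opened with probability 4/5; weight (1/4)·(4/5) = 1/5 each.
If it is under cup 4 (prior 1/4): the dealer opened cup 4, so this case is ruled out; weight (1/4)·0 = 0.
The weights sum to 3/5.
So P(the pea under cup 1 | the dealer opened cup 4) = (1/5) / (3/5) = 1/3.

1/3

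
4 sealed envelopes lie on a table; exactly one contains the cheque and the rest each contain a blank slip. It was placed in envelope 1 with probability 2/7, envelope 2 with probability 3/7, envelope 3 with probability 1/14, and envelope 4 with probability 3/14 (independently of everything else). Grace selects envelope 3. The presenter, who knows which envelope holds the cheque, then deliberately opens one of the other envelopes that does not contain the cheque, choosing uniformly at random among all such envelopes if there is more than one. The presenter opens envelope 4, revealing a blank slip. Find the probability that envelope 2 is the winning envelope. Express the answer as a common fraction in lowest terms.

9/16

Consider each possible location of the cheque in turn.
If it is in envelope 1 (prior 2/7): the presenter has 2 equally likely choices, so probability 1/2; weight (2/7)·(1/2) = 1/7.
If it is in envelope 2 (prior 3/7): the presenter has 2 equally likely choices, so probability 1/2; weight (3/7)·(1/2) = 3/14.
If it is in envelope 3 (prior 1/14): the presenter has 3 equally likely choices, so probability 1/3; weight (1/14)·(1/3) = 1/42.
If it is in envelope 4 (prior 3/14): the presenter opened envelope 4, so this case is ruled out; weight (3/14)·0 = 0.
The weights sum to 8/21.
So P(the cheque in envelope 2 | the presenter opened envelope 4) = (3/14) / (8/21) = 9/16.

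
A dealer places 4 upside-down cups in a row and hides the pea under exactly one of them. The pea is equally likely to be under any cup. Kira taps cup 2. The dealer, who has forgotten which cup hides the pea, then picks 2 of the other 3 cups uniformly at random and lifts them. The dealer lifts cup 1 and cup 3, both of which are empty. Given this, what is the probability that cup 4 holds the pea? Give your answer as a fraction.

Because the dealer chose which cups to lift without knowing where the pea is, the choice is independent of the prize location. Learning that none of the 2 opened cups holds the pea simply rules out those 2 locations and leaves the remaining 2 cups still equally likely by symmetry.
So P(the pea under cup 4) = 1/2.

1/2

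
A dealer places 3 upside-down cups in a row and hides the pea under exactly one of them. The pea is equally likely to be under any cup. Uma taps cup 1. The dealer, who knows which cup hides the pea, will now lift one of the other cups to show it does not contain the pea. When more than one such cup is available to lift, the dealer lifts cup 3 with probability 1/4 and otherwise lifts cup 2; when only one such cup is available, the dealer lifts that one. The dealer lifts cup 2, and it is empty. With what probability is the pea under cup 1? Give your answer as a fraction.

3/7

Condition on the true location of the pea.
If it is under cup 1 (prior 1/3): cup 3 is available but not opened, probability 3/4; weight (1/3)·(3/4) = 1/4.
If it is under cup 2 (prior 1/3): the dealer opened cup 2, so this case is ruled out; weight (1/3)·0 = 0.
If it is under cup 3 (prior 1/3): only cup 2 is available, probability 1; weight (1/3)·1 = 1/3.
The weights sum to 7/12.
So P(the pea under cup 1 | the dealer opened cup 2) = (1/4) / (7/12) = 3/7.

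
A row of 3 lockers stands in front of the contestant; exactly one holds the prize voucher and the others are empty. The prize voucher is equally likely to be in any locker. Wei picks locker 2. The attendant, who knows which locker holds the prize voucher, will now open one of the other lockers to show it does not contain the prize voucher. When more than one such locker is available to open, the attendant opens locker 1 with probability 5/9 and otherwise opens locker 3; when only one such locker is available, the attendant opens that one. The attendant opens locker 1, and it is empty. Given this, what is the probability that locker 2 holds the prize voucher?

Consider each possible location of the prize voucher in turn.
If it is in locker 1 (prior 1/3): the attendant opened locker 1, so this case is ruled out; weight (1/3)·0 = 0.
If it is in locker 2 (prior 1/3): locker 1 is available, opened with probability 5/9; weight (1/3)·(5/9) = 5/27.
If it is in locker 3 (prior 1/3): only locker 1 is available, probability 1; weight (1/3)·1 = 1/3.
The weights sum to 14/27.
So P(the prize voucher in locker 2 | the attendant opened locker 1) = (5/27) / (14/27) = 5/14.

5/14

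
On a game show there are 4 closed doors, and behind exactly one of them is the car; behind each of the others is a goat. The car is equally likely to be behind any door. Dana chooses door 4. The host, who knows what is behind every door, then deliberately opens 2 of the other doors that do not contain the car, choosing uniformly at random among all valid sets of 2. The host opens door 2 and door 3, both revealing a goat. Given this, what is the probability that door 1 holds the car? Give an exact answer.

3/4

Apply Bayes' rule, conditioning on where the car actually is.
If it is behind door 1 (prior 1/4): the host has no choice, probability 1; weight (1/4)·1 = 1/4.
If it is behind either of doors 2 and 3 (prior 1/4 each): that door was opened and seen not to hold the prize — ruled out; weight (1/4)·0 = 0 each.
If it is behind door 4 (prior 1/4): the host has 3 equally likely choices, so probability 1/3; weight (1/4)·(1/3) = 1/12.
The weights sum to 1/3.
So P(the car behind door 1 | the host opened door 2 and door 3) = (1/4) / (1/3) = 3/4.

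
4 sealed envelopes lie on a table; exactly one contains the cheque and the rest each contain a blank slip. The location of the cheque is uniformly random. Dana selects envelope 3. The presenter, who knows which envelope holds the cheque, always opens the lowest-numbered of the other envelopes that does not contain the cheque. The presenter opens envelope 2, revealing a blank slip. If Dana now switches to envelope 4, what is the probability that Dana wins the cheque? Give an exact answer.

0

Consider each possible location of the cheque in turn.
If it is in envelope 1 (prior 1/4): envelope 2 is the lowest-numbered option available, probability 1; weight (1/4)·1 = 1/4.
If it is in envelope 2 (prior 1/4): the presenter opened envelope 2, so this case is ruled out; weight (1/4)·0 = 0.
If it is in either of envelopes 3 and 4 (prior 1/4 each): the presenter would have opened envelope 1 instead, probability 0; weight (1/4)·0 = 0 each.
The weights sum to 1/4.
So P(the cheque in envelope 4 | the presenter opened envelope 2) = 0 / (1/4) = 0.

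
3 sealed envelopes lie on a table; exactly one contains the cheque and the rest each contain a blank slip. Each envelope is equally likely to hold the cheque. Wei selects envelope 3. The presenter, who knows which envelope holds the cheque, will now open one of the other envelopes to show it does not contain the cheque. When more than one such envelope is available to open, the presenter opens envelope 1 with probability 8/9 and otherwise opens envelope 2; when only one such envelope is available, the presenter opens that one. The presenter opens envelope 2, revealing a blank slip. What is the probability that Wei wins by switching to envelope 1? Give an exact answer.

9/10

Consider each possible location of the cheque in turn.
If it is in envelope 1 (prior 1/3): only envelope 2 is available, probability 1; weight (1/3)·1 = 1/3.
If it is in envelope 2 (prior 1/3): the presenter opened envelope 2, so this case is ruled out; weight (1/3)·0 = 0.
If it is in envelope 3 (prior 1/3): envelope 1 is available but not opened, probability 1/9; weight (1/3)·(1/9) = 1/27.
The weights sum to 10/27.
So P(the cheque in envelope 1 | the presenter opened envelope 2) = (1/3) / (10/27) = 9/10.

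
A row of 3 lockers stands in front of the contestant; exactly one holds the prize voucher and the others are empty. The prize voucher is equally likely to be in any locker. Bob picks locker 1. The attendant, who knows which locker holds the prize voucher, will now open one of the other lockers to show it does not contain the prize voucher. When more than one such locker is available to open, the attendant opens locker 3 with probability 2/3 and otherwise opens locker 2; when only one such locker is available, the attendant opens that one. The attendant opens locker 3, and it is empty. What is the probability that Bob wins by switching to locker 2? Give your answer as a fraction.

3/5

Condition on the true location of the prize voucher.
If it is in locker 1 (prior 1/3): locker 3 is available, opened with probability 2/3; weight (1/3)·(2/3) = 2/9.
If it is in locker 2 (prior 1/3): only locker 3 is available, probability 1; weight (1/3)·1 = 1/3.
If it is in locker 3 (prior 1/3): the attendant opened locker 3, so this case is ruled out; weight (1/3)·0 = 0.
The weights sum to 5/9.
So P(the prize voucher in locker 2 | the attendant opened locker 3) = (1/3) / (5/9) = 3/5.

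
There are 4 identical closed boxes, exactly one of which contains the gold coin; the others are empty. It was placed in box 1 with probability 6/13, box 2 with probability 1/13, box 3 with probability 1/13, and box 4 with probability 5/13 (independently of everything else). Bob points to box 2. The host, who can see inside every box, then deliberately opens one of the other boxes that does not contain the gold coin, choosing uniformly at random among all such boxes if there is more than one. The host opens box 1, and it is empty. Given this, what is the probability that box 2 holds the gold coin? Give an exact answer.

1/10

Apply Bayes' rule, conditioning on where the gold coin actually is.
If it is in box 1 (prior 6/13): the host opened box 1, so this case is ruled out; weight (6/13)·0 = 0.
If it is in box 2 (prior 1/13): the host has 3 equally likely choices, so probability 1/3; weight (1/13)·(1/3) = 1/39.
If it is in box 3 (prior 1/13): the host has 2 equally likely choices, so probability 1/2; weight (1/13)·(1/2) = 1/26.
If it is in box 4 (prior 5/13): the host has 2 equally likely choices, so probability 1/2; weight (5/13)·(1/2) = 5/26.
The weights sum to 10/39.
So P(the gold coin in box 2 | the host opened box 1) = (1/39) / (10/39) = 1/10.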